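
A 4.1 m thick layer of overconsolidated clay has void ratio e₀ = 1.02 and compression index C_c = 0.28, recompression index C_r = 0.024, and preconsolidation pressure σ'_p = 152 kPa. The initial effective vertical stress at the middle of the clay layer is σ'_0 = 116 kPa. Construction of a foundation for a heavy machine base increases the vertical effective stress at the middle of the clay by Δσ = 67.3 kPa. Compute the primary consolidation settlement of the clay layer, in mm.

S_c ≈ 51.9 mm

Final effective stress: σ'_f = 116 + 67.3 = 183.3 kPa.
σ'_f = 183.3 > σ'_p = 152 kPa, so the stress path crosses the preconsolidation pressure — recompression up to σ'_p, then virgin compression beyond:
S_c = H/(1+e₀)·[C_r·log₁₀(σ'_p/σ'_0) + C_c·log₁₀(σ'_f/σ'_p)]
    = 4.1/2.02 × [0.024×log₁₀(152/116) + 0.28×log₁₀(183.3/152)]
    = 2.0297 × [0.0028173 + 0.022769] = 0.05193 m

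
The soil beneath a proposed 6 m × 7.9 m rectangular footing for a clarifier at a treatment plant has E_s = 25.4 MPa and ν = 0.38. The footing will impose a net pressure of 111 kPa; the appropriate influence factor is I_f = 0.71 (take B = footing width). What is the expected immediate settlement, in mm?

Immediate (elastic) settlement: S_e = q·B·(1−ν²)/E_s · I_f.
E_s = 25.4 MPa = 25400 kPa.
S_e = 111 × 6 × (1 − 0.38²) / 25400 × 0.71
    = 111 × 6 × 0.8556 / 25400 × 0.71
    = 0.01593 m = 15.93 mm

S_e ≈ 15.9 mm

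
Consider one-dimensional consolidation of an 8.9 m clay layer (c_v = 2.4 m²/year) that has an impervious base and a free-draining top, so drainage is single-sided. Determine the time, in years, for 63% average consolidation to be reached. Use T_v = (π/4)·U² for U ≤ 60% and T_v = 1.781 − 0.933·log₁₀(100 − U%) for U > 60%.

t ≈ 10.5 years

Drainage path length: H_d = H = 8.9 m (single drainage).
U > 60%: T_v = 1.781 − 0.933·log₁₀(100 − 63) = 0.31787.
t = T_v·H_d²/c_v = 0.31787×8.9²/2.4 = 10.49 years.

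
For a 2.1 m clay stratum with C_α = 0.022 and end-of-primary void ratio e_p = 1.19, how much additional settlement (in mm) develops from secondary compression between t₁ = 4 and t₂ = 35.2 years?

S_s ≈ 19.9 mm

Secondary compression: S_s = C_α·H/(1+e_p)·log₁₀(t₂/t₁)
S_s = 0.022×2.1/(1+1.19)×log₁₀(35.2/4)
    = 0.0211 × 0.9445 = 0.01992 m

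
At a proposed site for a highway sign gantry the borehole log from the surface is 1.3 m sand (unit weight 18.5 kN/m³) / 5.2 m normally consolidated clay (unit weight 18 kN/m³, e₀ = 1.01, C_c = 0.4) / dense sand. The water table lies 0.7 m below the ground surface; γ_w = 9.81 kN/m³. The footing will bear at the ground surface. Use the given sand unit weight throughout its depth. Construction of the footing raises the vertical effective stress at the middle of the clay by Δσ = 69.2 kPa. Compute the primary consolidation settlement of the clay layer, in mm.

S_c ≈ 455 mm

Mid-depth of clay below the ground surface: z = 1.3 + 5.2/2 = 3.9 m.
Total vertical stress at mid-clay: σ_v = 18.5×1.3 + 18×2.6 = 70.85 kPa.
Pore pressure: u = 9.81×(3.9 − 0.7) = 31.392 kPa.
Initial effective stress: σ'_0 = σ_v − u = 70.85 − 31.392 = 39.458 kPa.
Final effective stress: σ'_f = σ'_0 + Δσ = 39.458 + 69.2 = 108.66 kPa.
Normally consolidated clay, so the full stress increment lies on the virgin compression line:
S_c = C_c·H/(1+e₀)·log₁₀(σ'_f/σ'_0) = 0.4×5.2/(1+1.01)×log₁₀(108.66/39.458)
    = 1.0348 × 0.43993 = 0.4552 m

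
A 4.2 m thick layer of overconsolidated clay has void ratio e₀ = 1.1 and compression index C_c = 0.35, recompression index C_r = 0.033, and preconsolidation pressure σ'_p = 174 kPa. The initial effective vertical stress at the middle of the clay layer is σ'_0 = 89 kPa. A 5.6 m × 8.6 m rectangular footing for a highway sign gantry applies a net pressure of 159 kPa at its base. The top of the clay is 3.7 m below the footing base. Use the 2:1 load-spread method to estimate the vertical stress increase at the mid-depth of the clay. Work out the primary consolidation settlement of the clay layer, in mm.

Mid-depth of clay below the footing base: z = 3.7 + 4.2/2 = 5.8 m.
Stress increase at mid-clay by the 2:1 spreading method:
Δσ = qBL/((B+z)(L+z)) = 159×5.6×8.6/((5.6+5.8)(8.6+5.8)) = 46.646 kPa
Final effective stress: σ'_f = 89 + 46.646 = 135.65 kPa.
σ'_f = 135.65 ≤ σ'_p = 174 kPa, so the clay remains overconsolidated and only the recompression index applies:
S_c = C_r·H/(1+e₀)·log₁₀(σ'_f/σ'_0) = 0.033×4.2/2.1×log₁₀(135.65/89)
    = 0.066 × 0.18303 = 0.01208 m

S_c ≈ 12.1 mm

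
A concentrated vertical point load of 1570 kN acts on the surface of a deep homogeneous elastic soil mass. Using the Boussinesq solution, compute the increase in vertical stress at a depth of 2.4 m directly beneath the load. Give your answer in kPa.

Boussinesq vertical stress below a point load on an elastic half-space:
Δσ_z = 3P/(2πz²) · [1 + (r/z)²]^(−5/2)
r/z = 0/2.4 = 0; [1+(r/z)²]^(−5/2) = 1.
Δσ_z = 3×1570/(2π×2.4²) × 1 = 130.14 × 1 = 130.1 kPa

Δσ_z ≈ 130 kPa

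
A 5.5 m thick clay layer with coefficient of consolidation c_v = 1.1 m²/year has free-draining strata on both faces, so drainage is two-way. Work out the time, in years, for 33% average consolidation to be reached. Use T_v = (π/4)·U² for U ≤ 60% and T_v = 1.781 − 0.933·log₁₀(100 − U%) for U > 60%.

Drainage path length: H_d = H/2 = 2.75 m (double drainage).
U ≤ 60%: T_v = (π/4)·U² = (π/4)×0.33² = 0.08553.
t = T_v·H_d²/c_v = 0.08553×2.75²/1.1 = 0.588 years.

t ≈ 0.588 years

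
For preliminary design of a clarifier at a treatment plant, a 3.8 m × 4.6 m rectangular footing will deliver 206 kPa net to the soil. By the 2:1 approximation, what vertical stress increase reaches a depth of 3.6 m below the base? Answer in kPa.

By the 2:1 method the load spreads at 1 horizontal : 2 vertical, so at depth z the loaded area has grown by z in each plan dimension:
Δσ = qBL/((B+z)(L+z)) = 206×3.8×4.6/((3.8+3.6)(4.6+3.6)) = 59.342 kPa

Δσ_z ≈ 59.3 kPa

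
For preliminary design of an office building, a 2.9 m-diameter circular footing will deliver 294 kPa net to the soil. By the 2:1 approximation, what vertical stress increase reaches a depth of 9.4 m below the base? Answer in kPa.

Δσ_z ≈ 16.3 kPa

By the 2:1 method the load spreads at 1 horizontal : 2 vertical, so at depth z the loaded area has grown by z in each plan dimension:
Δσ ≈ qD²/(D+z)² = 294×2.9²/(2.9+9.4)² = 16.343 kPa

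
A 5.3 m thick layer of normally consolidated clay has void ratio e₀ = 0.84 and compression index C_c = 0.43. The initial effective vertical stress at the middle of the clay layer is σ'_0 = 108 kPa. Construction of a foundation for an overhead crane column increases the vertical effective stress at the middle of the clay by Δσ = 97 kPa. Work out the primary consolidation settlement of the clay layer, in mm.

Final effective stress: σ'_f = σ'_0 + Δσ = 108 + 97 = 205 kPa.
Normally consolidated clay, so the full stress increment lies on the virgin compression line:
S_c = C_c·H/(1+e₀)·log₁₀(σ'_f/σ'_0) = 0.43×5.3/(1+0.84)×log₁₀(205/108)
    = 1.2386 × 0.27833 = 0.3447 m

S_c ≈ 345 mm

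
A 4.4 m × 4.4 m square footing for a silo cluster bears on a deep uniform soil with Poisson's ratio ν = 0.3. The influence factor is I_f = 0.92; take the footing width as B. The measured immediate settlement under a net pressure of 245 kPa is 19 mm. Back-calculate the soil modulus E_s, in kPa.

E_s ≈ 47500 kPa

S_e = q·B·(1−ν²)/E_s · I_f  ⇒  E_s = q·B·(1−ν²)·I_f / S_e.
E_s = 245 × 4.4 × 0.91 × 0.92 / 0.019 = 47500 kPa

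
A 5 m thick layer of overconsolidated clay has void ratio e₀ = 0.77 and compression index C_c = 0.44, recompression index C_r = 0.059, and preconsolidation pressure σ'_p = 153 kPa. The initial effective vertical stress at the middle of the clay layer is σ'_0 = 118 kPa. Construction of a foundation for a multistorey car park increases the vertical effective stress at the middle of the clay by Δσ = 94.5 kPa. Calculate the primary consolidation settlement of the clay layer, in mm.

S_c ≈ 196 mm

Final effective stress: σ'_f = 118 + 94.5 = 212.5 kPa.
σ'_f = 212.5 > σ'_p = 153 kPa, so the stress path crosses the preconsolidation pressure — recompression up to σ'_p, then virgin compression beyond:
S_c = H/(1+e₀)·[C_r·log₁₀(σ'_p/σ'_0) + C_c·log₁₀(σ'_f/σ'_p)]
    = 5/1.77 × [0.059×log₁₀(153/118) + 0.44×log₁₀(212.5/153)]
    = 2.8249 × [0.0066558 + 0.062774] = 0.1961 m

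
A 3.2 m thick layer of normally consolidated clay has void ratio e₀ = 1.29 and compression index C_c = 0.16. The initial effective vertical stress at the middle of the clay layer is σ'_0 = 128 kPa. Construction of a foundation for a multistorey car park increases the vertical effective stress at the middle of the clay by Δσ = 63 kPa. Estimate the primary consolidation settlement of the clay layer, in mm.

S_c ≈ 38.9 mm

Final effective stress: σ'_f = σ'_0 + Δσ = 128 + 63 = 191 kPa.
Normally consolidated clay, so the full stress increment lies on the virgin compression line:
S_c = C_c·H/(1+e₀)·log₁₀(σ'_f/σ'_0) = 0.16×3.2/(1+1.29)×log₁₀(191/128)
    = 0.22358 × 0.17382 = 0.03886 m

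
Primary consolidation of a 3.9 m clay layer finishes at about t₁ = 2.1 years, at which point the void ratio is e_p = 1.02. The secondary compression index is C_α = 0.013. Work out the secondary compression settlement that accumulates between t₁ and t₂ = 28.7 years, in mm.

S_s ≈ 28.5 mm

Secondary compression: S_s = C_α·H/(1+e_p)·log₁₀(t₂/t₁)
S_s = 0.013×3.9/(1+1.02)×log₁₀(28.7/2.1)
    = 0.0251 × 1.136 = 0.0285 m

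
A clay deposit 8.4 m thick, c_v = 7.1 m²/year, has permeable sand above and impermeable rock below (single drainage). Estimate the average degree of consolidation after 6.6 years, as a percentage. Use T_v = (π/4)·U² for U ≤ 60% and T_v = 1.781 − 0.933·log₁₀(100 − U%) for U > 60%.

U ≈ 84.3 %

Drainage path length: H_d = H = 8.4 m (single drainage).
T_v = c_v·t/H_d² = 7.1×6.6/8.4² = 0.66412.
T_v = 0.66412 corresponds to the U > 60% branch:
U = 1 − 10^((1.781 − T_v)/0.933)/100 = 0.8426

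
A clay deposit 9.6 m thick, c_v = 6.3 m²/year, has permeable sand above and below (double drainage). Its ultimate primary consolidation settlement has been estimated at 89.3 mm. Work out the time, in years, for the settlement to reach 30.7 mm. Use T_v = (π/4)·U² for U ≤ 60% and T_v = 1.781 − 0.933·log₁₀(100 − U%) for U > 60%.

Drainage path length: H_d = H/2 = 4.8 m (double drainage).
U = S(t)/S_ult = 30.7/89.3 = 0.3438.
U ≤ 60%: T_v = (π/4)·U² = (π/4)×0.34378² = 0.092825.
t = T_v·H_d²/c_v = 0.092825×4.8²/6.3 = 0.3395 years.

t ≈ 0.339 years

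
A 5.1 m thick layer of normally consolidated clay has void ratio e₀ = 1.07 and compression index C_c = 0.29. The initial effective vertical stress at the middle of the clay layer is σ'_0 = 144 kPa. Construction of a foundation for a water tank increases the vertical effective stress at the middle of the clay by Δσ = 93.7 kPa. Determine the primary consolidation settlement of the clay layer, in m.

S_c ≈ 0.156 m

Final effective stress: σ'_f = σ'_0 + Δσ = 144 + 93.7 = 237.7 kPa.
Normally consolidated clay, so the full stress increment lies on the virgin compression line:
S_c = C_c·H/(1+e₀)·log₁₀(σ'_f/σ'_0) = 0.29×5.1/(1+1.07)×log₁₀(237.7/144)
    = 0.71449 × 0.21767 = 0.1555 m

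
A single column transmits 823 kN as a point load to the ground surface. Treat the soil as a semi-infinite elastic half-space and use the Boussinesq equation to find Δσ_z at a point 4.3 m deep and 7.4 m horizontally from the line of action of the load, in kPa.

Boussinesq vertical stress below a point load on an elastic half-space:
Δσ_z = 3P/(2πz²) · [1 + (r/z)²]^(−5/2)
r/z = 7.4/4.3 = 1.7209; [1+(r/z)²]^(−5/2) = 0.032013.
Δσ_z = 3×823/(2π×4.3²) × 0.032013 = 21.252 × 0.032013 = 0.6803 kPa

Δσ_z ≈ 0.68 kPa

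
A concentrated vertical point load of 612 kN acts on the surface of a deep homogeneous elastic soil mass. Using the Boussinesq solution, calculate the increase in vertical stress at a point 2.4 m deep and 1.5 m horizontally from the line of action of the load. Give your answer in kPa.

Δσ_z ≈ 22.2 kPa

Boussinesq vertical stress below a point load on an elastic half-space:
Δσ_z = 3P/(2πz²) · [1 + (r/z)²]^(−5/2)
r/z = 1.5/2.4 = 0.625; [1+(r/z)²]^(−5/2) = 0.43851.
Δσ_z = 3×612/(2π×2.4²) × 0.43851 = 50.731 × 0.43851 = 22.25 kPa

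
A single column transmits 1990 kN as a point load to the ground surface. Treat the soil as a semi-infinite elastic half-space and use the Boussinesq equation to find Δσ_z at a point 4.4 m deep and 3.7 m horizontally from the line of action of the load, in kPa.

Δσ_z ≈ 12.9 kPa

Boussinesq vertical stress below a point load on an elastic half-space:
Δσ_z = 3P/(2πz²) · [1 + (r/z)²]^(−5/2)
r/z = 3.7/4.4 = 0.84091; [1+(r/z)²]^(−5/2) = 0.26262.
Δσ_z = 3×1990/(2π×4.4²) × 0.26262 = 49.078 × 0.26262 = 12.89 kPa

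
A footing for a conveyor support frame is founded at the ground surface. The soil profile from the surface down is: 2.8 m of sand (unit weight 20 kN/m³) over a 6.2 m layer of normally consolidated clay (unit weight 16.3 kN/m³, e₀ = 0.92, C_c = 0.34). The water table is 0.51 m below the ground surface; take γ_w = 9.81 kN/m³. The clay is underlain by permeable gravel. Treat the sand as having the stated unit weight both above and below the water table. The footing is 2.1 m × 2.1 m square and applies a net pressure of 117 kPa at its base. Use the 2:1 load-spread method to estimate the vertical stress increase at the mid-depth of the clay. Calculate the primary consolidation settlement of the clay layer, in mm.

S_c ≈ 66.7 mm

Mid-depth of clay below the ground surface: z = 2.8 + 6.2/2 = 5.9 m.
Total vertical stress at mid-clay: σ_v = 20×2.8 + 16.3×3.1 = 106.53 kPa.
Pore pressure: u = 9.81×(5.9 − 0.51) = 52.876 kPa.
Initial effective stress: σ'_0 = σ_v − u = 106.53 − 52.876 = 53.654 kPa.
Stress increase at mid-clay by the 2:1 spreading method:
Δσ = qBL/((B+z)(L+z)) = 117×2.1×2.1/((2.1+5.9)(2.1+5.9)) = 8.062 kPa
Final effective stress: σ'_f = σ'_0 + Δσ = 53.654 + 8.062 = 61.716 kPa.
Normally consolidated clay, so the full stress increment lies on the virgin compression line:
S_c = C_c·H/(1+e₀)·log₁₀(σ'_f/σ'_0) = 0.34×6.2/(1+0.92)×log₁₀(61.716/53.654)
    = 1.0979 × 0.060796 = 0.06675 m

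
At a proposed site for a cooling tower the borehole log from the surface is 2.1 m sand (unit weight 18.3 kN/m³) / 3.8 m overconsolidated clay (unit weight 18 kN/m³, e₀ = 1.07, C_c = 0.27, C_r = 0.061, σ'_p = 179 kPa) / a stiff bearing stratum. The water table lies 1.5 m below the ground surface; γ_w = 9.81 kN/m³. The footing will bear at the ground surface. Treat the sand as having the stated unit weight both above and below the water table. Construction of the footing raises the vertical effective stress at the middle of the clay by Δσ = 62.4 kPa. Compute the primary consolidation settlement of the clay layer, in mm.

S_c ≈ 40.4 mm

Mid-depth of clay below the ground surface: z = 2.1 + 3.8/2 = 4 m.
Total vertical stress at mid-clay: σ_v = 18.3×2.1 + 18×1.9 = 72.63 kPa.
Pore pressure: u = 9.81×(4 − 1.5) = 24.525 kPa.
Initial effective stress: σ'_0 = σ_v − u = 72.63 − 24.525 = 48.105 kPa.
Final effective stress: σ'_f = 48.105 + 62.4 = 110.5 kPa.
σ'_f = 110.5 ≤ σ'_p = 179 kPa, so the clay remains overconsolidated and only the recompression index applies:
S_c = C_r·H/(1+e₀)·log₁₀(σ'_f/σ'_0) = 0.061×3.8/2.07×log₁₀(110.5/48.105)
    = 0.11198 × 0.36117 = 0.04044 m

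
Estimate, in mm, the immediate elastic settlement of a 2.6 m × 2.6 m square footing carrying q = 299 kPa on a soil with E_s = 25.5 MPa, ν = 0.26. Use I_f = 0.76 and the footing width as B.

Immediate (elastic) settlement: S_e = q·B·(1−ν²)/E_s · I_f.
E_s = 25.5 MPa = 25500 kPa.
S_e = 299 × 2.6 × (1 − 0.26²) / 25500 × 0.76
    = 299 × 2.6 × 0.9324 / 25500 × 0.76
    = 0.0216 m = 21.6 mm

S_e ≈ 21.6 mm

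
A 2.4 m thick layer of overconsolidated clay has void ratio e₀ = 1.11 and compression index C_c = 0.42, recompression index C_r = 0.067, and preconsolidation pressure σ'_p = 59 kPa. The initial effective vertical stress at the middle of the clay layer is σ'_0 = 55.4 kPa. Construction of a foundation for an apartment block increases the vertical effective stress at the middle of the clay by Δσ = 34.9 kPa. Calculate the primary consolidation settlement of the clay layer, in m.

Final effective stress: σ'_f = 55.4 + 34.9 = 90.3 kPa.
σ'_f = 90.3 > σ'_p = 59 kPa, so the stress path crosses the preconsolidation pressure — recompression up to σ'_p, then virgin compression beyond:
S_c = H/(1+e₀)·[C_r·log₁₀(σ'_p/σ'_0) + C_c·log₁₀(σ'_f/σ'_p)]
    = 2.4/2.11 × [0.067×log₁₀(59/55.4) + 0.42×log₁₀(90.3/59)]
    = 1.1374 × [0.0018319 + 0.077631] = 0.09038 m

S_c ≈ 0.0904 m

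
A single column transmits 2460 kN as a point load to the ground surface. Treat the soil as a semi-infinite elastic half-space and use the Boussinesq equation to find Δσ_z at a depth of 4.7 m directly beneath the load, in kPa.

Δσ_z ≈ 53.2 kPa

Boussinesq vertical stress below a point load on an elastic half-space:
Δσ_z = 3P/(2πz²) · [1 + (r/z)²]^(−5/2)
r/z = 0/4.7 = 0; [1+(r/z)²]^(−5/2) = 1.
Δσ_z = 3×2460/(2π×4.7²) × 1 = 53.172 × 1 = 53.17 kPa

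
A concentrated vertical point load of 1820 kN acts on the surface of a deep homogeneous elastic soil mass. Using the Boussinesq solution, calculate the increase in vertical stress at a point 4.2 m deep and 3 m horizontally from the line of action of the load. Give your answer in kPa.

Boussinesq vertical stress below a point load on an elastic half-space:
Δσ_z = 3P/(2πz²) · [1 + (r/z)²]^(−5/2)
r/z = 3/4.2 = 0.71429; [1+(r/z)²]^(−5/2) = 0.35679.
Δσ_z = 3×1820/(2π×4.2²) × 0.35679 = 49.262 × 0.35679 = 17.58 kPa

Δσ_z ≈ 17.6 kPa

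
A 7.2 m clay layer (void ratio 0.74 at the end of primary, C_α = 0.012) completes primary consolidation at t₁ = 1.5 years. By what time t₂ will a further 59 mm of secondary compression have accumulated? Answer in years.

S_s = C_α·H/(1+e_p)·log₁₀(t₂/t₁) ⇒ log₁₀(t₂/t₁) = S_s·(1+e_p)/(C_α·H).
log₁₀(t₂/t₁) = 0.059 × (1+0.74) / (0.012×7.2) = 1.188
t₂ = t₁ × 10^1.188 = 1.5 × 15.42 = 23.14 years

t₂ ≈ 23.1 years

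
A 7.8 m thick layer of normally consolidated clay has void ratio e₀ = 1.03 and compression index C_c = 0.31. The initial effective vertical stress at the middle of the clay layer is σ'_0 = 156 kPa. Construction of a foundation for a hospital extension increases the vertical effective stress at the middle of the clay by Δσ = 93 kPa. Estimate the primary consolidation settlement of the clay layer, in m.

Final effective stress: σ'_f = σ'_0 + Δσ = 156 + 93 = 249 kPa.
Normally consolidated clay, so the full stress increment lies on the virgin compression line:
S_c = C_c·H/(1+e₀)·log₁₀(σ'_f/σ'_0) = 0.31×7.8/(1+1.03)×log₁₀(249/156)
    = 1.1911 × 0.20307 = 0.2419 m

S_c ≈ 0.242 m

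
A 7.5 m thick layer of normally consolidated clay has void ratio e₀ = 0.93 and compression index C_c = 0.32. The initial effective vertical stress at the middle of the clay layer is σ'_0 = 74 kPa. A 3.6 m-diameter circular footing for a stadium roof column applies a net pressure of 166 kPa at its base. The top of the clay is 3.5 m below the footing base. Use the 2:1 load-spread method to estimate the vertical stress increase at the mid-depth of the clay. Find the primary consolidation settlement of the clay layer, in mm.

S_c ≈ 119 mm

Mid-depth of clay below the footing base: z = 3.5 + 7.5/2 = 7.25 m.
Stress increase at mid-clay by the 2:1 spreading method:
Δσ ≈ qD²/(D+z)² = 166×3.6²/(3.6+7.25)² = 18.275 kPa
Final effective stress: σ'_f = σ'_0 + Δσ = 74 + 18.275 = 92.275 kPa.
Normally consolidated clay, so the full stress increment lies on the virgin compression line:
S_c = C_c·H/(1+e₀)·log₁₀(σ'_f/σ'_0) = 0.32×7.5/(1+0.93)×log₁₀(92.275/74)
    = 1.2435 × 0.095852 = 0.1192 m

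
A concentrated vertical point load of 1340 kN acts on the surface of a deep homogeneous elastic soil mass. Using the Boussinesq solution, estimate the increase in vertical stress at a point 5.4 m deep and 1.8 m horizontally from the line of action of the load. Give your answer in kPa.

Δσ_z ≈ 16.9 kPa

Boussinesq vertical stress below a point load on an elastic half-space:
Δσ_z = 3P/(2πz²) · [1 + (r/z)²]^(−5/2)
r/z = 1.8/5.4 = 0.33333; [1+(r/z)²]^(−5/2) = 0.76843.
Δσ_z = 3×1340/(2π×5.4²) × 0.76843 = 21.941 × 0.76843 = 16.86 kPa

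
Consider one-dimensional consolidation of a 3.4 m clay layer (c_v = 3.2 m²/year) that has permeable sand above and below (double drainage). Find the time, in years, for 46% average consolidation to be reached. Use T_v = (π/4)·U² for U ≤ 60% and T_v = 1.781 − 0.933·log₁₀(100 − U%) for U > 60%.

Drainage path length: H_d = H/2 = 1.7 m (double drainage).
U ≤ 60%: T_v = (π/4)·U² = (π/4)×0.46² = 0.16619.
t = T_v·H_d²/c_v = 0.16619×1.7²/3.2 = 0.1501 years.

t ≈ 0.15 years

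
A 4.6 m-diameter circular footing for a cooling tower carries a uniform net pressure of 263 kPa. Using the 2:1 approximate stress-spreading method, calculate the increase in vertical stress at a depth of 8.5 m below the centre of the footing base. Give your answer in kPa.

By the 2:1 method the load spreads at 1 horizontal : 2 vertical, so at depth z the loaded area has grown by z in each plan dimension:
Δσ ≈ qD²/(D+z)² = 263×4.6²/(4.6+8.5)² = 32.429 kPa

Δσ_z ≈ 32.4 kPa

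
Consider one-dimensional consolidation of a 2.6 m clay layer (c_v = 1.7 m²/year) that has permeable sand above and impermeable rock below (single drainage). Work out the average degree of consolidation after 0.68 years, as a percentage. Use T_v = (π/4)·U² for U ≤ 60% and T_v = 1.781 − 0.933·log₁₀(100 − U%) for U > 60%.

U ≈ 46.7 %

Drainage path length: H_d = H = 2.6 m (single drainage).
T_v = c_v·t/H_d² = 1.7×0.68/2.6² = 0.17101.
T_v = 0.17101 corresponds to the U ≤ 60% branch:
U = √(4T_v/π) = 0.4666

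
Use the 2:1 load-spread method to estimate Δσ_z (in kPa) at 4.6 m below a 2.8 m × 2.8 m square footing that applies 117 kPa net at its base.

Δσ_z ≈ 16.8 kPa

By the 2:1 method the load spreads at 1 horizontal : 2 vertical, so at depth z the loaded area has grown by z in each plan dimension:
Δσ = qBL/((B+z)(L+z)) = 117×2.8×2.8/((2.8+4.6)(2.8+4.6)) = 16.751 kPa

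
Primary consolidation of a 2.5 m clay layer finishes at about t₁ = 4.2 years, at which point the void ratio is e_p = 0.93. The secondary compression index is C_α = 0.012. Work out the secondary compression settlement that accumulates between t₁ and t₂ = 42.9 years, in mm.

Secondary compression: S_s = C_α·H/(1+e_p)·log₁₀(t₂/t₁)
S_s = 0.012×2.5/(1+0.93)×log₁₀(42.9/4.2)
    = 0.01554 × 1.009 = 0.01569 m

S_s ≈ 15.7 mm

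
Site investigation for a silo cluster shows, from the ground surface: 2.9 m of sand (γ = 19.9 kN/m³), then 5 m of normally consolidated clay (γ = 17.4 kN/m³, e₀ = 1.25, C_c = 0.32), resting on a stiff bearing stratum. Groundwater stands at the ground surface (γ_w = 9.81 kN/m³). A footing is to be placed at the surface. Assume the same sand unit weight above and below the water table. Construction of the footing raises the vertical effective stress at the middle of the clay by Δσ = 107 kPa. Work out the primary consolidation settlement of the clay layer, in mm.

Mid-depth of clay below the ground surface: z = 2.9 + 5/2 = 5.4 m.
Total vertical stress at mid-clay: σ_v = 19.9×2.9 + 17.4×2.5 = 101.21 kPa.
Pore pressure: u = 9.81×(5.4 − 0) = 52.974 kPa.
Initial effective stress: σ'_0 = σ_v − u = 101.21 − 52.974 = 48.236 kPa.
Final effective stress: σ'_f = σ'_0 + Δσ = 48.236 + 107 = 155.24 kPa.
Normally consolidated clay, so the full stress increment lies on the virgin compression line:
S_c = C_c·H/(1+e₀)·log₁₀(σ'_f/σ'_0) = 0.32×5/(1+1.25)×log₁₀(155.24/48.236)
    = 0.71111 × 0.50763 = 0.361 m

S_c ≈ 361 mm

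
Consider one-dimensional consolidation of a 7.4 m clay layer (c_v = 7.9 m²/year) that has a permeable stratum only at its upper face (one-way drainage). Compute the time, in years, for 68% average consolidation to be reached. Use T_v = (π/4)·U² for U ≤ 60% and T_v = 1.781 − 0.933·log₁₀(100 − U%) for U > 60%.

t ≈ 2.61 years

Drainage path length: H_d = H = 7.4 m (single drainage).
U > 60%: T_v = 1.781 − 0.933·log₁₀(100 − 68) = 0.3767.
t = T_v·H_d²/c_v = 0.3767×7.4²/7.9 = 2.611 years.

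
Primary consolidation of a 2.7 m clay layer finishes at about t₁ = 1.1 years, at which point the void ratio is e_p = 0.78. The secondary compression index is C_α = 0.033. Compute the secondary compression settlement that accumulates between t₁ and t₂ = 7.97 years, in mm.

Secondary compression: S_s = C_α·H/(1+e_p)·log₁₀(t₂/t₁)
S_s = 0.033×2.7/(1+0.78)×log₁₀(7.97/1.1)
    = 0.05006 × 0.8601 = 0.04305 m

S_s ≈ 43.1 mm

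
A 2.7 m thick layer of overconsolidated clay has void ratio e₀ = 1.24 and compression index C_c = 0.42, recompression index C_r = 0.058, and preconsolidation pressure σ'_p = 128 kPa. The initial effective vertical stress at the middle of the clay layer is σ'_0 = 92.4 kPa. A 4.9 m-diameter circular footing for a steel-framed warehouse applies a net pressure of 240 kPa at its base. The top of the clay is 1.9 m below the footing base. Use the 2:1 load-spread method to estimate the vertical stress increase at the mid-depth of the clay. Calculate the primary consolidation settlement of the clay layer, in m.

Mid-depth of clay below the footing base: z = 1.9 + 2.7/2 = 3.25 m.
Stress increase at mid-clay by the 2:1 spreading method:
Δσ ≈ qD²/(D+z)² = 240×4.9²/(4.9+3.25)² = 86.754 kPa
Final effective stress: σ'_f = 92.4 + 86.754 = 179.15 kPa.
σ'_f = 179.15 > σ'_p = 128 kPa, so the stress path crosses the preconsolidation pressure — recompression up to σ'_p, then virgin compression beyond:
S_c = H/(1+e₀)·[C_r·log₁₀(σ'_p/σ'_0) + C_c·log₁₀(σ'_f/σ'_p)]
    = 2.7/2.24 × [0.058×log₁₀(128/92.4) + 0.42×log₁₀(179.15/128)]
    = 1.2054 × [0.0082092 + 0.061323] = 0.08381 m

S_c ≈ 0.0838 m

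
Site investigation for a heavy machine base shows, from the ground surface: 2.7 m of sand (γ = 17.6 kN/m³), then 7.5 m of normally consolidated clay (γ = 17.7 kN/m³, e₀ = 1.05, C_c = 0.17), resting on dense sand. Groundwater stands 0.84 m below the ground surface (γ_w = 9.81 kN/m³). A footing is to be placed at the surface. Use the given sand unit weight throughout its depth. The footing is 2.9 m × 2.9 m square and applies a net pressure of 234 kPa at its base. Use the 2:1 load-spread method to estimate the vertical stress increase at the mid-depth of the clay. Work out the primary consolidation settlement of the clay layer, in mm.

Mid-depth of clay below the ground surface: z = 2.7 + 7.5/2 = 6.45 m.
Total vertical stress at mid-clay: σ_v = 17.6×2.7 + 17.7×3.75 = 113.9 kPa.
Pore pressure: u = 9.81×(6.45 − 0.84) = 55.034 kPa.
Initial effective stress: σ'_0 = σ_v − u = 113.9 − 55.034 = 58.866 kPa.
Stress increase at mid-clay by the 2:1 spreading method:
Δσ = qBL/((B+z)(L+z)) = 234×2.9×2.9/((2.9+6.45)(2.9+6.45)) = 22.511 kPa
Final effective stress: σ'_f = σ'_0 + Δσ = 58.866 + 22.511 = 81.377 kPa.
Normally consolidated clay, so the full stress increment lies on the virgin compression line:
S_c = C_c·H/(1+e₀)·log₁₀(σ'_f/σ'_0) = 0.17×7.5/(1+1.05)×log₁₀(81.377/58.866)
    = 0.62195 × 0.14064 = 0.08747 m

S_c ≈ 87.5 mm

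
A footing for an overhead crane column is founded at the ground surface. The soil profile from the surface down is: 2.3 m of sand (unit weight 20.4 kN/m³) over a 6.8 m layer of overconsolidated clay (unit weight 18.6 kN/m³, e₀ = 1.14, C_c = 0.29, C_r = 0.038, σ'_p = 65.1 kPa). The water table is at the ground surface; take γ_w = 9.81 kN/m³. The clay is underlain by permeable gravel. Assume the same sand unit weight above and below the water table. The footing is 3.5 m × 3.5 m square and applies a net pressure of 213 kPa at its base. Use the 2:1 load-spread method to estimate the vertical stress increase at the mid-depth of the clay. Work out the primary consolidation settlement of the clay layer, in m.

Mid-depth of clay below the ground surface: z = 2.3 + 6.8/2 = 5.7 m.
Total vertical stress at mid-clay: σ_v = 20.4×2.3 + 18.6×3.4 = 110.16 kPa.
Pore pressure: u = 9.81×(5.7 − 0) = 55.917 kPa.
Initial effective stress: σ'_0 = σ_v − u = 110.16 − 55.917 = 54.243 kPa.
Stress increase at mid-clay by the 2:1 spreading method:
Δσ = qBL/((B+z)(L+z)) = 213×3.5×3.5/((3.5+5.7)(3.5+5.7)) = 30.828 kPa
Final effective stress: σ'_f = 54.243 + 30.828 = 85.071 kPa.
σ'_f = 85.071 > σ'_p = 65.1 kPa, so the stress path crosses the preconsolidation pressure — recompression up to σ'_p, then virgin compression beyond:
S_c = H/(1+e₀)·[C_r·log₁₀(σ'_p/σ'_0) + C_c·log₁₀(σ'_f/σ'_p)]
    = 6.8/2.14 × [0.038×log₁₀(65.1/54.243) + 0.29×log₁₀(85.071/65.1)]
    = 3.1776 × [0.003011 + 0.033698] = 0.1166 m

S_c ≈ 0.117 m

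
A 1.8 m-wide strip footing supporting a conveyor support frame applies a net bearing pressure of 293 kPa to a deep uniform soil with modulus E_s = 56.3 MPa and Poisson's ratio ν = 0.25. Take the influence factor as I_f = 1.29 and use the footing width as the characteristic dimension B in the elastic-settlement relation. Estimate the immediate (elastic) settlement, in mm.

S_e ≈ 11.3 mm

Immediate (elastic) settlement: S_e = q·B·(1−ν²)/E_s · I_f.
E_s = 56.3 MPa = 56300 kPa.
S_e = 293 × 1.8 × (1 − 0.25²) / 56300 × 1.29
    = 293 × 1.8 × 0.9375 / 56300 × 1.29
    = 0.01133 m = 11.33 mm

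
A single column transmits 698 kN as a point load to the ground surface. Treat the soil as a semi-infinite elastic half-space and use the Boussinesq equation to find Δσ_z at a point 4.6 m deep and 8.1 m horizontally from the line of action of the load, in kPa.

Δσ_z ≈ 0.463 kPa

Boussinesq vertical stress below a point load on an elastic half-space:
Δσ_z = 3P/(2πz²) · [1 + (r/z)²]^(−5/2)
r/z = 8.1/4.6 = 1.7609; [1+(r/z)²]^(−5/2) = 0.029367.
Δσ_z = 3×698/(2π×4.6²) × 0.029367 = 15.75 × 0.029367 = 0.4625 kPa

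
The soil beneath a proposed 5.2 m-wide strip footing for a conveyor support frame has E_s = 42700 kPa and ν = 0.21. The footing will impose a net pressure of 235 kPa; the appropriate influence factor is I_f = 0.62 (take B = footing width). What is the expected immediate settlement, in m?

S_e ≈ 0.017 m

Immediate (elastic) settlement: S_e = q·B·(1−ν²)/E_s · I_f.
S_e = 235 × 5.2 × (1 − 0.21²) / 42700 × 0.62
    = 235 × 5.2 × 0.9559 / 42700 × 0.62
    = 0.01696 m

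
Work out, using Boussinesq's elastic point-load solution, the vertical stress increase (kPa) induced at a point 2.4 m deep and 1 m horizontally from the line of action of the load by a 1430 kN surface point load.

Boussinesq vertical stress below a point load on an elastic half-space:
Δσ_z = 3P/(2πz²) · [1 + (r/z)²]^(−5/2)
r/z = 1/2.4 = 0.41667; [1+(r/z)²]^(−5/2) = 0.67018.
Δσ_z = 3×1430/(2π×2.4²) × 0.67018 = 118.54 × 0.67018 = 79.44 kPa

Δσ_z ≈ 79.4 kPa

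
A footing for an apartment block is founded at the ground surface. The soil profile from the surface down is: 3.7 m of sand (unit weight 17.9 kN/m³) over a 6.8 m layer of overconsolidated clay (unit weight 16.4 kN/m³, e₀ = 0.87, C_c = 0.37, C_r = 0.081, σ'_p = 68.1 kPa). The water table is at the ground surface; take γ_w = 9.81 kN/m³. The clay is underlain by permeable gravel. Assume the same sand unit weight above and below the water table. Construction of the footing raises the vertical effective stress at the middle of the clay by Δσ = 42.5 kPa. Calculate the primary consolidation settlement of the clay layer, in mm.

Mid-depth of clay below the ground surface: z = 3.7 + 6.8/2 = 7.1 m.
Total vertical stress at mid-clay: σ_v = 17.9×3.7 + 16.4×3.4 = 121.99 kPa.
Pore pressure: u = 9.81×(7.1 − 0) = 69.651 kPa.
Initial effective stress: σ'_0 = σ_v − u = 121.99 − 69.651 = 52.339 kPa.
Final effective stress: σ'_f = 52.339 + 42.5 = 94.839 kPa.
σ'_f = 94.839 > σ'_p = 68.1 kPa, so the stress path crosses the preconsolidation pressure — recompression up to σ'_p, then virgin compression beyond:
S_c = H/(1+e₀)·[C_r·log₁₀(σ'_p/σ'_0) + C_c·log₁₀(σ'_f/σ'_p)]
    = 6.8/1.87 × [0.081×log₁₀(68.1/52.339) + 0.37×log₁₀(94.839/68.1)]
    = 3.6364 × [0.0092601 + 0.053221] = 0.2272 m

S_c ≈ 227 mm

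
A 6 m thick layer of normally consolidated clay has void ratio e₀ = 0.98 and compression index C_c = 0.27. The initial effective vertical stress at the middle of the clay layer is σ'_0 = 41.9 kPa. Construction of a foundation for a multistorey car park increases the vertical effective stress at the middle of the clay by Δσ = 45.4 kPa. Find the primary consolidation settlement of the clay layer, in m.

S_c ≈ 0.261 m

Final effective stress: σ'_f = σ'_0 + Δσ = 41.9 + 45.4 = 87.3 kPa.
Normally consolidated clay, so the full stress increment lies on the virgin compression line:
S_c = C_c·H/(1+e₀)·log₁₀(σ'_f/σ'_0) = 0.27×6/(1+0.98)×log₁₀(87.3/41.9)
    = 0.81818 × 0.3188 = 0.2608 m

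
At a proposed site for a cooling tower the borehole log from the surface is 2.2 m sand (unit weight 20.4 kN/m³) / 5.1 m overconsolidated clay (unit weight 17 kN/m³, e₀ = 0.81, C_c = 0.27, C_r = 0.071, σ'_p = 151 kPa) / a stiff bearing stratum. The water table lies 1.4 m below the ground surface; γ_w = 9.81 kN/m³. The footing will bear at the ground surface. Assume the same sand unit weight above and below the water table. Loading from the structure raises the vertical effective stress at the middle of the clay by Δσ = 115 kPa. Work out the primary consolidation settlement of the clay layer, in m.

S_c ≈ 0.127 m

Mid-depth of clay below the ground surface: z = 2.2 + 5.1/2 = 4.75 m.
Total vertical stress at mid-clay: σ_v = 20.4×2.2 + 17×2.55 = 88.23 kPa.
Pore pressure: u = 9.81×(4.75 − 1.4) = 32.864 kPa.
Initial effective stress: σ'_0 = σ_v − u = 88.23 − 32.864 = 55.366 kPa.
Final effective stress: σ'_f = 55.366 + 115 = 170.37 kPa.
σ'_f = 170.37 > σ'_p = 151 kPa, so the stress path crosses the preconsolidation pressure — recompression up to σ'_p, then virgin compression beyond:
S_c = H/(1+e₀)·[C_r·log₁₀(σ'_p/σ'_0) + C_c·log₁₀(σ'_f/σ'_p)]
    = 5.1/1.81 × [0.071×log₁₀(151/55.366) + 0.27×log₁₀(170.37/151)]
    = 2.8177 × [0.030937 + 0.014152] = 0.127 m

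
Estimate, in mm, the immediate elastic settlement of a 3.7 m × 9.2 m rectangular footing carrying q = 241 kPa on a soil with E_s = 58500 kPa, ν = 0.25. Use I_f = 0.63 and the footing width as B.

Immediate (elastic) settlement: S_e = q·B·(1−ν²)/E_s · I_f.
S_e = 241 × 3.7 × (1 − 0.25²) / 58500 × 0.63
    = 241 × 3.7 × 0.9375 / 58500 × 0.63
    = 0.009003 m = 9.003 mm

S_e ≈ 9 mm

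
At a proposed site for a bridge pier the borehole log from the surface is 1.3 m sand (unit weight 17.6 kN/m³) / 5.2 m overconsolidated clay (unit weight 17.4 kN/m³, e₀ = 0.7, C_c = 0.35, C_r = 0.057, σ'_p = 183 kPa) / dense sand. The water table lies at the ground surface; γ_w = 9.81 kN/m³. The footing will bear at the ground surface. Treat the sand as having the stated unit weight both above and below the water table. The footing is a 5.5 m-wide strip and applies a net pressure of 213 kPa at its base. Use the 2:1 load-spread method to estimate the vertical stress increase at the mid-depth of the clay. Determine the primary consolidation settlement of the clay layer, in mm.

S_c ≈ 124 mm

Mid-depth of clay below the ground surface: z = 1.3 + 5.2/2 = 3.9 m.
Total vertical stress at mid-clay: σ_v = 17.6×1.3 + 17.4×2.6 = 68.12 kPa.
Pore pressure: u = 9.81×(3.9 − 0) = 38.259 kPa.
Initial effective stress: σ'_0 = σ_v − u = 68.12 − 38.259 = 29.861 kPa.
Stress increase at mid-clay by the 2:1 spreading method:
Δσ = qB/(B+z) = 213×5.5/(5.5+3.9) = 124.63 kPa
Final effective stress: σ'_f = 29.861 + 124.63 = 154.49 kPa.
σ'_f = 154.49 ≤ σ'_p = 183 kPa, so the clay remains overconsolidated and only the recompression index applies:
S_c = C_r·H/(1+e₀)·log₁₀(σ'_f/σ'_0) = 0.057×5.2/1.7×log₁₀(154.49/29.861)
    = 0.17435 × 0.7138 = 0.1245 m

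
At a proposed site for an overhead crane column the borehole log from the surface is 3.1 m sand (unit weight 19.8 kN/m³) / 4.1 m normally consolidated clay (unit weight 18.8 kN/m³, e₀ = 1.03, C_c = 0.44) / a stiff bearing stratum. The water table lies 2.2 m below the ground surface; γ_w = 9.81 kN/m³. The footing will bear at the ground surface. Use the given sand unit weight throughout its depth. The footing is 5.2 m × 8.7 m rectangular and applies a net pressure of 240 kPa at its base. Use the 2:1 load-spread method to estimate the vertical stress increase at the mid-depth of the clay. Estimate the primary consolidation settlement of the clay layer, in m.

Mid-depth of clay below the ground surface: z = 3.1 + 4.1/2 = 5.15 m.
Total vertical stress at mid-clay: σ_v = 19.8×3.1 + 18.8×2.05 = 99.92 kPa.
Pore pressure: u = 9.81×(5.15 − 2.2) = 28.94 kPa.
Initial effective stress: σ'_0 = σ_v − u = 99.92 − 28.94 = 70.98 kPa.
Stress increase at mid-clay by the 2:1 spreading method:
Δσ = qBL/((B+z)(L+z)) = 240×5.2×8.7/((5.2+5.15)(8.7+5.15)) = 75.743 kPa
Final effective stress: σ'_f = σ'_0 + Δσ = 70.98 + 75.743 = 146.72 kPa.
Normally consolidated clay, so the full stress increment lies on the virgin compression line:
S_c = C_c·H/(1+e₀)·log₁₀(σ'_f/σ'_0) = 0.44×4.1/(1+1.03)×log₁₀(146.72/70.98)
    = 0.88867 × 0.31535 = 0.2802 m

S_c ≈ 0.28 m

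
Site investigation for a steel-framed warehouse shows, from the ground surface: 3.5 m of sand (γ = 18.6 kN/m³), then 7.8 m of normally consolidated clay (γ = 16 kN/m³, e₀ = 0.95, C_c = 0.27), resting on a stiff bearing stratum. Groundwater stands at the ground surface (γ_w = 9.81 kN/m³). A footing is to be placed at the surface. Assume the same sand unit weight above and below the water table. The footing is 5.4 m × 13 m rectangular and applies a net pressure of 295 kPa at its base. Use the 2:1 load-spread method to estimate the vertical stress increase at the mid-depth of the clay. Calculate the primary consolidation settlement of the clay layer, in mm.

S_c ≈ 419 mm

Mid-depth of clay below the ground surface: z = 3.5 + 7.8/2 = 7.4 m.
Total vertical stress at mid-clay: σ_v = 18.6×3.5 + 16×3.9 = 127.5 kPa.
Pore pressure: u = 9.81×(7.4 − 0) = 72.594 kPa.
Initial effective stress: σ'_0 = σ_v − u = 127.5 − 72.594 = 54.906 kPa.
Stress increase at mid-clay by the 2:1 spreading method:
Δσ = qBL/((B+z)(L+z)) = 295×5.4×13/((5.4+7.4)(13+7.4)) = 79.308 kPa
Final effective stress: σ'_f = σ'_0 + Δσ = 54.906 + 79.308 = 134.21 kPa.
Normally consolidated clay, so the full stress increment lies on the virgin compression line:
S_c = C_c·H/(1+e₀)·log₁₀(σ'_f/σ'_0) = 0.27×7.8/(1+0.95)×log₁₀(134.21/54.906)
    = 1.08 × 0.38817 = 0.4192 m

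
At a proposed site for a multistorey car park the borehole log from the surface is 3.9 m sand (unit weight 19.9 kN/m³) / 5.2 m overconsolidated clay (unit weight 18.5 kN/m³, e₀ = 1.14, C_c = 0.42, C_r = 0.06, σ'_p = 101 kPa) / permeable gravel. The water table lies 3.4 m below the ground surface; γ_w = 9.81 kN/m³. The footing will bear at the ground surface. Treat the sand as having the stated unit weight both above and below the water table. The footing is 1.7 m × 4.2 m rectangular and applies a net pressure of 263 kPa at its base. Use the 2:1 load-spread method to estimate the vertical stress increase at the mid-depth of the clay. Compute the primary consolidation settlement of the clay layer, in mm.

Mid-depth of clay below the ground surface: z = 3.9 + 5.2/2 = 6.5 m.
Total vertical stress at mid-clay: σ_v = 19.9×3.9 + 18.5×2.6 = 125.71 kPa.
Pore pressure: u = 9.81×(6.5 − 3.4) = 30.411 kPa.
Initial effective stress: σ'_0 = σ_v − u = 125.71 − 30.411 = 95.299 kPa.
Stress increase at mid-clay by the 2:1 spreading method:
Δσ = qBL/((B+z)(L+z)) = 263×1.7×4.2/((1.7+6.5)(4.2+6.5)) = 21.402 kPa
Final effective stress: σ'_f = 95.299 + 21.402 = 116.7 kPa.
σ'_f = 116.7 > σ'_p = 101 kPa, so the stress path crosses the preconsolidation pressure — recompression up to σ'_p, then virgin compression beyond:
S_c = H/(1+e₀)·[C_r·log₁₀(σ'_p/σ'_0) + C_c·log₁₀(σ'_f/σ'_p)]
    = 5.2/2.14 × [0.06×log₁₀(101/95.299) + 0.42×log₁₀(116.7/101)]
    = 2.4299 × [0.001514 + 0.026355] = 0.06772 m

S_c ≈ 67.7 mm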